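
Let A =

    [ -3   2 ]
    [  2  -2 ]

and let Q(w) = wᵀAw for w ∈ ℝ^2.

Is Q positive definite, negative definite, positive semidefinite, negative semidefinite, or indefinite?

negative definite

Leading principal minors: Δ_1 = -3, Δ_2 = 2.
The signs alternate starting with Δ_1 < 0, so by Sylvester's criterion Q is negative definite.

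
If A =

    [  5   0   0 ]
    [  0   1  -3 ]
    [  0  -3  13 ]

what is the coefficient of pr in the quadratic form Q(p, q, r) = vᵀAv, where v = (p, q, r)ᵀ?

0

The coefficient of pr is A[1,3] + A[3,1] = 2·0 = 0.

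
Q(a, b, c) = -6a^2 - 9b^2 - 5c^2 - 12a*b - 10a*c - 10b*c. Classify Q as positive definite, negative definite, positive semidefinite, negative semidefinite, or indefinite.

negative definite

The symmetric matrix of Q is A = [[-6, -6, -5], [-6, -9, -5], [-5, -5, -5]].
Leading principal minors: Δ_1 = -6, Δ_2 = 18, Δ_3 = -15.
The signs alternate starting with Δ_1 < 0, so by Sylvester's criterion Q is negative definite.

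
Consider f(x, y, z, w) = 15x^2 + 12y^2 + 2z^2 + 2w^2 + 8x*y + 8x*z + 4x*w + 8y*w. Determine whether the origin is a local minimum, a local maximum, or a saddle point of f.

local minimum

The Hessian at the origin is H = [[30, 8, 8, 4], [8, 24, 0, 8], [8, 0, 4, 0], [4, 8, 0, 4]].
An LDLᵀ factorisation of H has diagonal entries 30, 328/15, 68/41, 20/17.
That gives 4 positive pivots.
H is positive definite, so the origin is a strict local minimum.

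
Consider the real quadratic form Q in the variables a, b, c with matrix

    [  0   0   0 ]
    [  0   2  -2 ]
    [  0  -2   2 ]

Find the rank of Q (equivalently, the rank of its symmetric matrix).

1

Row-reducing A symmetrically gives the diagonal entries 0, 2, 0.
So there are 1 positive, 2 zero pivots.
The rank is the number of nonzero pivots: 1.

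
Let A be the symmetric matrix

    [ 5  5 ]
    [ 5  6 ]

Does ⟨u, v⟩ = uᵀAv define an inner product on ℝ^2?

yes

Applying the same elementary operations to the rows and columns of A produces a congruent diagonal matrix with entries 5, 1.
Counting signs: 2 positive.
Hence Q is positive definite.
⟨·,·⟩ is an inner product exactly when A is positive definite.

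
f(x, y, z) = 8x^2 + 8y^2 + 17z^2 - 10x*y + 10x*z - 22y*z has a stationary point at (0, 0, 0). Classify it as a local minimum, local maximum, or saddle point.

local minimum

The Hessian at the origin is H = [[16, -10, 10], [-10, 16, -22], [10, -22, 34]].
Applying the same elementary operations to the rows and columns of H produces a congruent diagonal matrix with entries 16, 39/4, 30/13.
So there are 3 positive pivots.
H is positive definite, so the origin is a strict local minimum.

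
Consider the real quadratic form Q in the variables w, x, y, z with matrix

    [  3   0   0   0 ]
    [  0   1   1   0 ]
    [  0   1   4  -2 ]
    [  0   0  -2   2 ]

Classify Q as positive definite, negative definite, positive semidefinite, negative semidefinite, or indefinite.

positive definite

Symmetric row and column elimination reduces A to a congruent diagonal form with pivots 3, 1, 3, 2/3.
Counting signs: 4 positive.
Hence Q is positive definite.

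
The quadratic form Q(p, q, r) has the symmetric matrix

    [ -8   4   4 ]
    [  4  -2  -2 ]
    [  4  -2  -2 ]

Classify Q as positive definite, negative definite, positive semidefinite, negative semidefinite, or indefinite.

Congruent diagonalization of A (simultaneous row and column reduction) yields pivots -8, 0, 0.
So there are 1 negative, 2 zero pivots.
Hence Q is negative semidefinite.

negative semidefinite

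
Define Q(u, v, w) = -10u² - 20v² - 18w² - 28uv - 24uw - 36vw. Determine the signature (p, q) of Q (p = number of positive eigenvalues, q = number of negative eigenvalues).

The associated matrix is A = [[-10, -14, -12], [-14, -20, -18], [-12, -18, -18]].
Symmetric row and column elimination reduces A to a congruent diagonal form with pivots -10, -2/5, 0.
That gives 2 negative, 1 zero pivots.

(0, 2)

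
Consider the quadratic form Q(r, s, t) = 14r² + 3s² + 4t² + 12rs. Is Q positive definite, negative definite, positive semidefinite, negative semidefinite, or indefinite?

The symmetric matrix is A = [[14, 6, 0], [6, 3, 0], [0, 0, 4]].
Applying the same elementary operations to the rows and columns of A produces a congruent diagonal matrix with entries 14, 3/7, 4.
So there are 3 positive pivots.
Hence Q is positive definite.

positive definite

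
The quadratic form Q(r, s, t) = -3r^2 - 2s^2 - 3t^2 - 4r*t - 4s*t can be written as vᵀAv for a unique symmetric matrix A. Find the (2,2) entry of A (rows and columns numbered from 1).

The coefficient of s^2 in Q is -2, and that is exactly A[2,2].

-2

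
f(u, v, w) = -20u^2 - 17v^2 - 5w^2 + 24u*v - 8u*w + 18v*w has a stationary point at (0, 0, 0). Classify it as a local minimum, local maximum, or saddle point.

The Hessian at the origin is H = [[-40, 24, -8], [24, -34, 18], [-8, 18, -10]].
Applying the same elementary operations to the rows and columns of H produces a congruent diagonal matrix with entries -40, -98/5, 24/49.
That gives 1 positive, 2 negative pivots.
H is indefinite, so the origin is a saddle point.

saddle point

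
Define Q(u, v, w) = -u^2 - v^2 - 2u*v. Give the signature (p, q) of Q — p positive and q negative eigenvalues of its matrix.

(0, 1)

The symmetric matrix is A = [[-1, -1, 0], [-1, -1, 0], [0, 0, 0]].
Row-reducing A symmetrically gives the diagonal entries -1, 0, 0.
That gives 1 negative, 2 zero pivots.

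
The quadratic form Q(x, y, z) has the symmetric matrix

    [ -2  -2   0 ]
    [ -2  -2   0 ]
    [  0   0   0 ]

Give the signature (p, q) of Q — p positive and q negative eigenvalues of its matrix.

(0, 1)

Row-reducing A symmetrically gives the diagonal entries -2, 0, 0.
That gives 1 negative, 2 zero pivots.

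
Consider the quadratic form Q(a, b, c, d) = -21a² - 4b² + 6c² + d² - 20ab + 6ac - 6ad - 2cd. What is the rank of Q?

The associated matrix is A = [[-21, -10, 3, -3], [-10, -4, 0, 0], [3, 0, 6, -1], [-3, 0, -1, 1]].
Applying the same elementary operations to the rows and columns of A produces a congruent diagonal matrix with entries -21, 16/21, 15/4, -5/3.
That gives 2 positive, 2 negative pivots.
The rank is the number of nonzero pivots: 4.

4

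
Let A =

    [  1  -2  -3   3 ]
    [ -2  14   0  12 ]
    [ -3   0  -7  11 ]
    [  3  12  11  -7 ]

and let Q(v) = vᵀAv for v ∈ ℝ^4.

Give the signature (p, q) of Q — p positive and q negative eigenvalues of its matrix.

Symmetric row and column elimination reduces A to a congruent diagonal form with pivots 1, 10, -98/5, 0.
That gives 2 positive, 1 negative, 1 zero pivots.

(2, 1)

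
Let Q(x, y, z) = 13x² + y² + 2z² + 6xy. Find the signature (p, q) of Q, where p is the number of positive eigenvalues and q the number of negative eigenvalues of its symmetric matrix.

(3, 0)

Write A = [[13, 3, 0], [3, 1, 0], [0, 0, 2]].
An LDLᵀ factorisation of A has diagonal entries 13, 4/13, 2.
Counting signs: 3 positive.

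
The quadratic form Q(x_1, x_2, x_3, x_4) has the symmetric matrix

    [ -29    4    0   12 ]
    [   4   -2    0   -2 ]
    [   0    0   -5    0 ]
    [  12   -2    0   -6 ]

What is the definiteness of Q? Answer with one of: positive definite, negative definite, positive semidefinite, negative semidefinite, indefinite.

Leading principal minors: Δ_1 = -29, Δ_2 = 42, Δ_3 = -210, Δ_4 = 200.
The signs alternate starting with Δ_1 < 0, so by Sylvester's criterion Q is negative definite.

negative definite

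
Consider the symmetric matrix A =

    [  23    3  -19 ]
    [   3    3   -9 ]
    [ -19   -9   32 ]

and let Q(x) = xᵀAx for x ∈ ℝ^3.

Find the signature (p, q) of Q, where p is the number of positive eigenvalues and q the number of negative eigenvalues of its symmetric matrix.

(2, 0)

Applying the same elementary operations to the rows and columns of A produces a congruent diagonal matrix with entries 23, 60/23, 0.
So there are 2 positive, 1 zero pivots.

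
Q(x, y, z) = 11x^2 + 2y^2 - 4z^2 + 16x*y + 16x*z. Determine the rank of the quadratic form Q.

The associated matrix is A = [[11, 8, 8], [8, 2, 0], [8, 0, -4]].
Applying the same elementary operations to the rows and columns of A produces a congruent diagonal matrix with entries 11, -42/11, -20/21.
So there are 1 positive, 2 negative pivots.
The rank is the number of nonzero pivots: 3.

3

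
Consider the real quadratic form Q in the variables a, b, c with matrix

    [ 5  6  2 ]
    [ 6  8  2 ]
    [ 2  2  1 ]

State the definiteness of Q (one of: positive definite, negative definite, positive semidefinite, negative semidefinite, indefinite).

Congruent diagonalization of A (simultaneous row and column reduction) yields pivots 5, 4/5, 0.
Counting signs: 2 positive, 1 zero.
Hence Q is positive semidefinite.

positive semidefinite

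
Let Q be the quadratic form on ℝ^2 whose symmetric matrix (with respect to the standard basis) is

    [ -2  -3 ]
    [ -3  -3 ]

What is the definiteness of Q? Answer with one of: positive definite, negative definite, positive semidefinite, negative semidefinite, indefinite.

For the 2×2 matrix [[-2, -3], [-3, -3]]: det = -2·-3 − (-3)² = -3, trace = -5.
det < 0 so the eigenvalues have opposite signs; the form is indefinite.

indefinite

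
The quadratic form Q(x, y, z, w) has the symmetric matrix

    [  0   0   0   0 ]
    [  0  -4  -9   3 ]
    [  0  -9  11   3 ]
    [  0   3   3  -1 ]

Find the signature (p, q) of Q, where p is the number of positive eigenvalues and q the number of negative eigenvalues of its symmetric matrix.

(2, 1)

Applying the same elementary operations to the rows and columns of A produces a congruent diagonal matrix with entries 0, -4, 125/4, 4/5.
Counting signs: 2 positive, 1 negative, 1 zero.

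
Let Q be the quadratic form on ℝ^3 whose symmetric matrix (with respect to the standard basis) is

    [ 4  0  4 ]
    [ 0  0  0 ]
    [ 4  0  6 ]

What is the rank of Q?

Row-reducing A symmetrically gives the diagonal entries 4, 0, 2.
That gives 2 positive, 1 zero pivots.
The rank is the number of nonzero pivots: 2.

2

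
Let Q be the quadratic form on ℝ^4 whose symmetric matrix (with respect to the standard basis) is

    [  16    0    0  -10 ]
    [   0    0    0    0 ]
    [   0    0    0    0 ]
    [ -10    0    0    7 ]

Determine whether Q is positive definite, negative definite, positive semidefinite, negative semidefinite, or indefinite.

positive semidefinite

Applying the same elementary operations to the rows and columns of A produces a congruent diagonal matrix with entries 16, 0, 0, 3/4.
So there are 2 positive, 2 zero pivots.
Hence Q is positive semidefinite.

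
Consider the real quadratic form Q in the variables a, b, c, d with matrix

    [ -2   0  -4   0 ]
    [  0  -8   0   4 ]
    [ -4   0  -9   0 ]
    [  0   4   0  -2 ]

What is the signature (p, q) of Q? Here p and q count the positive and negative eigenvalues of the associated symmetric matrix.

(0, 3)

Symmetric row and column elimination reduces A to a congruent diagonal form with pivots -2, -8, -1, 0.
Counting signs: 3 negative, 1 zero.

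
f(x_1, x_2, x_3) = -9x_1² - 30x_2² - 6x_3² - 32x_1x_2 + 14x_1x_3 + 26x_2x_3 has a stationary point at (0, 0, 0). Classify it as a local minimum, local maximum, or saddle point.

local maximum

The Hessian at the origin is H = [[-18, -32, 14], [-32, -60, 26], [14, 26, -12]].
Applying the same elementary operations to the rows and columns of H produces a congruent diagonal matrix with entries -18, -28/9, -5/7.
So there are 3 negative pivots.
H is negative definite, so the origin is a strict local maximum.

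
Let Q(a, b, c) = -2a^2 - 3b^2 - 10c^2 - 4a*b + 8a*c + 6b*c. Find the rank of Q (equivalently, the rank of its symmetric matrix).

The symmetric matrix is A = [[-2, -2, 4], [-2, -3, 3], [4, 3, -10]].
Applying the same elementary operations to the rows and columns of A produces a congruent diagonal matrix with entries -2, -1, -1.
That gives 3 negative pivots.
The rank is the number of nonzero pivots: 3.

3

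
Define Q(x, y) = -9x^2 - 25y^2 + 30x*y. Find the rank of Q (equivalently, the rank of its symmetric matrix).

The symmetric matrix is A = [[-9, 15], [15, -25]].
Applying the same elementary operations to the rows and columns of A produces a congruent diagonal matrix with entries -9, 0.
Counting signs: 1 negative, 1 zero.
The rank is the number of nonzero pivots: 1.

1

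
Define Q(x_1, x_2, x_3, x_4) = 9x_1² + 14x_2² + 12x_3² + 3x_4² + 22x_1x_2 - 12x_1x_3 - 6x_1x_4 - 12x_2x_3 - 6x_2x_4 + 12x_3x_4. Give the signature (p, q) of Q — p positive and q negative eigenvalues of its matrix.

Write A = [[9, 11, -6, -3], [11, 14, -6, -3], [-6, -6, 12, 6], [-3, -3, 6, 3]].
Row-reducing A symmetrically gives the diagonal entries 9, 5/9, 24/5, 0.
That gives 3 positive, 1 zero pivots.

(3, 0)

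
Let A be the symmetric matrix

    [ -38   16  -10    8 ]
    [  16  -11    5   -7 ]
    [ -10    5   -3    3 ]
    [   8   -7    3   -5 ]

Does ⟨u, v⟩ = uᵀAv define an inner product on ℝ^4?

no

Row-reducing A symmetrically gives the diagonal entries -38, -81/19, -2/9, 0.
That gives 3 negative, 1 zero pivots.
Hence Q is negative semidefinite.
⟨·,·⟩ is an inner product exactly when A is positive definite.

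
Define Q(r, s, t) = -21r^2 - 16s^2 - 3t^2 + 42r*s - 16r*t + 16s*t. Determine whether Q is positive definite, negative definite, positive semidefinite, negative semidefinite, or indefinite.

indefinite

The symmetric matrix is A = [[-21, 21, -8], [21, -16, 8], [-8, 8, -3]].
An LDLᵀ factorisation of A has diagonal entries -21, 5, 1/21.
That gives 2 positive, 1 negative pivots.
Hence Q is indefinite.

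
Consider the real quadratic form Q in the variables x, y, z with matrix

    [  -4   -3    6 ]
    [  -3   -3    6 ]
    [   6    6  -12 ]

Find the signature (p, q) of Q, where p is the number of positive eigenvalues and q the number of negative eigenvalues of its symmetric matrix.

Symmetric row and column elimination reduces A to a congruent diagonal form with pivots -4, -3/4, 0.
That gives 2 negative, 1 zero pivots.

(0, 2)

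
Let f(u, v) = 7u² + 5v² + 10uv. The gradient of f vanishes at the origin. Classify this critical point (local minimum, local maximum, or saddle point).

local minimum

The Hessian at the origin is H = [[14, 10], [10, 10]].
det H = 14·10 − (10)² = 40 > 0 and H[1,1] = 14 > 0, so H is positive definite.
Therefore the origin is a local minimum.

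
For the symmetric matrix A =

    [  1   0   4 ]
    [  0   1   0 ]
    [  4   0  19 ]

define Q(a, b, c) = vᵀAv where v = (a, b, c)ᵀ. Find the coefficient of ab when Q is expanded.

0

The coefficient of ab is A[1,2] + A[2,1] = 2·0 = 0.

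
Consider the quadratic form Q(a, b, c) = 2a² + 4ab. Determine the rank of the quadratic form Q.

The symmetric matrix is A = [[2, 2, 0], [2, 0, 0], [0, 0, 0]].
Congruent diagonalization of A (simultaneous row and column reduction) yields pivots 2, -2, 0.
So there are 1 positive, 1 negative, 1 zero pivots.
The rank is the number of nonzero pivots: 2.

2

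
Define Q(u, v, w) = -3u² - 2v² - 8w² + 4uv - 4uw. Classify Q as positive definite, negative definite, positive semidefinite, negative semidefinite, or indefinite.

Write A = [[-3, 2, -2], [2, -2, 0], [-2, 0, -8]].
Applying the same elementary operations to the rows and columns of A produces a congruent diagonal matrix with entries -3, -2/3, -4.
So there are 3 negative pivots.
Hence Q is negative definite.

negative definite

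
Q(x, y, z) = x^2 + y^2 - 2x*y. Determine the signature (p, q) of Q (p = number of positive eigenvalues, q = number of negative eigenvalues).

(1, 0)

Write A = [[1, -1, 0], [-1, 1, 0], [0, 0, 0]].
Symmetric row and column elimination reduces A to a congruent diagonal form with pivots 1, 0, 0.
So there are 1 positive, 2 zero pivots.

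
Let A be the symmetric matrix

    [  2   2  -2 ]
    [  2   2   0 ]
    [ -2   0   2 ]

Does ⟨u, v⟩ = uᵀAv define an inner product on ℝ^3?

A is congruent to a diagonal matrix with 2 positive, 1 negative and 0 zero entries, so Q is indefinite.
⟨·,·⟩ is an inner product exactly when A is positive definite.

no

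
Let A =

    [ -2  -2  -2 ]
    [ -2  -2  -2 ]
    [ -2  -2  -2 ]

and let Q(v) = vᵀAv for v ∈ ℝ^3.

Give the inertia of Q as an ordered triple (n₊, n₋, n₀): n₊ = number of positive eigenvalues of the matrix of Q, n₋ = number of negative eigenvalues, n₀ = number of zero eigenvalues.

(0, 1, 2)

Applying the same elementary operations to the rows and columns of A produces a congruent diagonal matrix with entries -2, 0, 0.
Counting signs: 1 negative, 2 zero.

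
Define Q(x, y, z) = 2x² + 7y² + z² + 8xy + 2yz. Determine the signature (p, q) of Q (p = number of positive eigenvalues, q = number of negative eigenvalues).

The associated matrix is A = [[2, 4, 0], [4, 7, 1], [0, 1, 1]].
Congruent diagonalization of A (simultaneous row and column reduction) yields pivots 2, -1, 2.
That gives 2 positive, 1 negative pivots.

(2, 1)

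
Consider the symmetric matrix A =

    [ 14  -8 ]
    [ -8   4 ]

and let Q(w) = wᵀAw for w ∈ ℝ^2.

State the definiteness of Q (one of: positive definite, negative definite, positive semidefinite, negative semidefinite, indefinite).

For the 2×2 matrix [[14, -8], [-8, 4]]: det = 14·4 − (-8)² = -8, trace = 18.
det < 0 so the eigenvalues have opposite signs; the form is indefinite.

indefinite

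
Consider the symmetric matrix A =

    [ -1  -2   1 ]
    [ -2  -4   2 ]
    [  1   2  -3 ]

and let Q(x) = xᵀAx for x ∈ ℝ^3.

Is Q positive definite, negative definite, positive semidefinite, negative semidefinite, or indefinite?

Applying the same elementary operations to the rows and columns of A produces a congruent diagonal matrix with entries -1, 0, -2.
Counting signs: 2 negative, 1 zero.
Hence Q is negative semidefinite.

negative semidefinite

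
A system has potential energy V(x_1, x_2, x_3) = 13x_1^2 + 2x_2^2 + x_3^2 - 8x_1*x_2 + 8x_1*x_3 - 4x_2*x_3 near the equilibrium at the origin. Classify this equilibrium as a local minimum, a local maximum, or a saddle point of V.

saddle point

The Hessian at the origin is H = [[26, -8, 8], [-8, 4, -4], [8, -4, 2]].
Applying the same elementary operations to the rows and columns of H produces a congruent diagonal matrix with entries 26, 20/13, -2.
That gives 2 positive, 1 negative pivots.
H is indefinite, so the origin is a saddle point.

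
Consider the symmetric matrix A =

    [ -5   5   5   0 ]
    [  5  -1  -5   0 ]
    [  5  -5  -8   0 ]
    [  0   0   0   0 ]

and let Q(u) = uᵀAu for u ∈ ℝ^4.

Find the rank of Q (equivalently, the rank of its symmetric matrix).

3

Applying the same elementary operations to the rows and columns of A produces a congruent diagonal matrix with entries -5, 4, -3, 0.
Counting signs: 1 positive, 2 negative, 1 zero.
The rank is the number of nonzero pivots: 3.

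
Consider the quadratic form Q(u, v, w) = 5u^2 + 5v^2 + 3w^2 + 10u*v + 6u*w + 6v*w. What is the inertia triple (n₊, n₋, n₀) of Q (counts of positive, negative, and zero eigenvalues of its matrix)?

(2, 0, 1)

Write A = [[5, 5, 3], [5, 5, 3], [3, 3, 3]].
Applying the same elementary operations to the rows and columns of A produces a congruent diagonal matrix with entries 5, 0, 6/5.
Counting signs: 2 positive, 1 zero.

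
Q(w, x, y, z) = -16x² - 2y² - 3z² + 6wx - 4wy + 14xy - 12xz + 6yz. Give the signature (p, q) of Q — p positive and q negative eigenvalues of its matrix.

The symmetric matrix is A = [[0, 3, -2, 0], [3, -16, 7, -6], [-2, 7, -2, 3], [0, -6, 3, -3]].
By Sylvester's law of inertia any congruent diagonalization of A has 2 positive, 2 negative and 0 zero entries.

(2, 2)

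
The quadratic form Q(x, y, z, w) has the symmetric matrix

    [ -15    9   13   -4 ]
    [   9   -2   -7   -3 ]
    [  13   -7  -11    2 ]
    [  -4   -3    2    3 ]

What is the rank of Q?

4

Row-reducing A symmetrically gives the diagonal entries -15, 17/5, 4/51, -5.
That gives 2 positive, 2 negative pivots.
The rank is the number of nonzero pivots: 4.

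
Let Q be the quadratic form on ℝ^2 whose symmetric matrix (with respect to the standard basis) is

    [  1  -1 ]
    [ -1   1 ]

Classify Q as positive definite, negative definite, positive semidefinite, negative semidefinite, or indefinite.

positive semidefinite

For the 2×2 matrix [[1, -1], [-1, 1]]: det = 1·1 − (-1)² = 0, trace = 2.
det = 0 so one eigenvalue is zero; the form is semidefinite with the sign of the trace.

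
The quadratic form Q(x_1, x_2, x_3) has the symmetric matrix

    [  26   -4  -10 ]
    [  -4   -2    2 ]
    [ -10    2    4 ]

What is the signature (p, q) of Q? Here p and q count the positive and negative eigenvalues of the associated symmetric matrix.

(2, 1)

Congruent diagonalization of A (simultaneous row and column reduction) yields pivots 26, -34/13, 4/17.
So there are 2 positive, 1 negative pivots.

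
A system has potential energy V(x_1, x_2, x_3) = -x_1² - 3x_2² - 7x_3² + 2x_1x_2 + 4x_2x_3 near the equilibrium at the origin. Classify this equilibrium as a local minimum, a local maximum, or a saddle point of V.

local maximum

The Hessian at the origin is H = [[-2, 2, 0], [2, -6, 4], [0, 4, -14]].
Congruent diagonalization of H (simultaneous row and column reduction) yields pivots -2, -4, -10.
So there are 3 negative pivots.
H is negative definite, so the origin is a strict local maximum.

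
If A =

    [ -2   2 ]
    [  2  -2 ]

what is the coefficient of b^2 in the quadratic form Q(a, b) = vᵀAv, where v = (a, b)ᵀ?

-2

The coefficient of b^2 is the diagonal entry A[2,2] = -2.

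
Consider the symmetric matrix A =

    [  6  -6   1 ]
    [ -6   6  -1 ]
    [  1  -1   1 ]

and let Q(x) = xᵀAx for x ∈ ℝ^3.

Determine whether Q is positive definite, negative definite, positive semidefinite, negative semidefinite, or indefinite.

Applying the same elementary operations to the rows and columns of A produces a congruent diagonal matrix with entries 6, 0, 5/6.
Counting signs: 2 positive, 1 zero.
Hence Q is positive semidefinite.

positive semidefinite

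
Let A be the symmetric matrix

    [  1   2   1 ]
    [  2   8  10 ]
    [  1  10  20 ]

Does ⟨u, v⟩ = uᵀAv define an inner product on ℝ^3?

An LDLᵀ factorisation of A has diagonal entries 1, 4, 3.
That gives 3 positive pivots.
Hence Q is positive definite.
⟨·,·⟩ is an inner product exactly when A is positive definite.

yes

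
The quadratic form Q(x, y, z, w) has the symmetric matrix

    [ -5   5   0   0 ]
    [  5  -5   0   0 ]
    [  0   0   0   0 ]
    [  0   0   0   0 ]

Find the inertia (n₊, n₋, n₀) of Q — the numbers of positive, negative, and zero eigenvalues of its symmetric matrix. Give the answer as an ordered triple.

Congruent diagonalization of A (simultaneous row and column reduction) yields pivots -5, 0, 0, 0.
So there are 1 negative, 3 zero pivots.

(0, 1, 3)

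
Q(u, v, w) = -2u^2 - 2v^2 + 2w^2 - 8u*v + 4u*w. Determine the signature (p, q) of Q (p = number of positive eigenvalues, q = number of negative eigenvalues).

(2, 1)

The symmetric matrix is A = [[-2, -4, 2], [-4, -2, 0], [2, 0, 2]].
An LDLᵀ factorisation of A has diagonal entries -2, 6, 4/3.
Counting signs: 2 positive, 1 negative.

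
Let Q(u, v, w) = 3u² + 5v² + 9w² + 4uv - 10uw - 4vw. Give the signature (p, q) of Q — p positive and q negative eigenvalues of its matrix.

(3, 0)

The symmetric matrix is A = [[3, 2, -5], [2, 5, -2], [-5, -2, 9]].
Congruent diagonalization of A (simultaneous row and column reduction) yields pivots 3, 11/3, 2/11.
That gives 3 positive pivots.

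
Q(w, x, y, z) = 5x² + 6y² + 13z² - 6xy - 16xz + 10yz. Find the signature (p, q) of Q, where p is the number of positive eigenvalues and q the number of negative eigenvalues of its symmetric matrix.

The associated matrix is A = [[0, 0, 0, 0], [0, 5, -3, -8], [0, -3, 6, 5], [0, -8, 5, 13]].
Row-reducing A symmetrically gives the diagonal entries 0, 5, 21/5, 4/21.
Counting signs: 3 positive, 1 zero.

(3, 0)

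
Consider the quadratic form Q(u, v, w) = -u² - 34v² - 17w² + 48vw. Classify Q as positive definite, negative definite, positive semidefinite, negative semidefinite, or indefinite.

negative definite

The symmetric matrix of Q is A = [[-1, 0, 0], [0, -34, 24], [0, 24, -17]].
Leading principal minors: Δ_1 = -1, Δ_2 = 34, Δ_3 = -2.
The signs alternate starting with Δ_1 < 0, so by Sylvester's criterion Q is negative definite.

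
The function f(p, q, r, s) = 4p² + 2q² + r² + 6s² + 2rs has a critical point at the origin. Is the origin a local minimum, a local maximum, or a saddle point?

local minimum

The Hessian at the origin is H = [[8, 0, 0, 0], [0, 4, 0, 0], [0, 0, 2, 2], [0, 0, 2, 12]].
An LDLᵀ factorisation of H has diagonal entries 8, 4, 2, 10.
So there are 4 positive pivots.
H is positive definite, so the origin is a strict local minimum.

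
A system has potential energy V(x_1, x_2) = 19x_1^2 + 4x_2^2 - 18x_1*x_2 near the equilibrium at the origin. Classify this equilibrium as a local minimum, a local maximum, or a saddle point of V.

saddle point

The Hessian at the origin is H = [[38, -18], [-18, 8]].
det H = 38·8 − (-18)² = -20 < 0, so H is indefinite.
Therefore the origin is a saddle point.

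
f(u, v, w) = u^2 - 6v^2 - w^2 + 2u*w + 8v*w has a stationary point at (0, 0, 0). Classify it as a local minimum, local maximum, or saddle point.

saddle point

The Hessian at the origin is H = [[2, 0, 2], [0, -12, 8], [2, 8, -2]].
Congruent diagonalization of H (simultaneous row and column reduction) yields pivots 2, -12, 4/3.
So there are 2 positive, 1 negative pivots.
H is indefinite, so the origin is a saddle point.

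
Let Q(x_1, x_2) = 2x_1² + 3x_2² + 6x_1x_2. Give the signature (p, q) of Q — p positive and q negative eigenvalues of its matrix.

(1, 1)

The symmetric matrix is A = [[2, 3], [3, 3]].
Congruent diagonalization of A (simultaneous row and column reduction) yields pivots 2, -3/2.
That gives 1 positive, 1 negative pivots.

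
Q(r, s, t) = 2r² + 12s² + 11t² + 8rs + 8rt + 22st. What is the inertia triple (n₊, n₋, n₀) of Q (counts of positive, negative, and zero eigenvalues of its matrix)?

(3, 0, 0)

The associated matrix is A = [[2, 4, 4], [4, 12, 11], [4, 11, 11]].
Row-reducing A symmetrically gives the diagonal entries 2, 4, 3/4.
So there are 3 positive pivots.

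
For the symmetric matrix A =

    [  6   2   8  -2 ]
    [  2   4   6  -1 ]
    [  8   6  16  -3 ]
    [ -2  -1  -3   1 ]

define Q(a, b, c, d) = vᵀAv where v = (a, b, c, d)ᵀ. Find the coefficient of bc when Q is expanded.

The coefficient of bc is A[2,3] + A[3,2] = 2·6 = 12.

12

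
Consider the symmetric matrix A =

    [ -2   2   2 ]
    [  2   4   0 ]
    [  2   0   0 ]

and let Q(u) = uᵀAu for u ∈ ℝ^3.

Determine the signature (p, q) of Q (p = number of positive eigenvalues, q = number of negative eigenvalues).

An LDLᵀ factorisation of A has diagonal entries -2, 6, 4/3.
Counting signs: 2 positive, 1 negative.

(2, 1)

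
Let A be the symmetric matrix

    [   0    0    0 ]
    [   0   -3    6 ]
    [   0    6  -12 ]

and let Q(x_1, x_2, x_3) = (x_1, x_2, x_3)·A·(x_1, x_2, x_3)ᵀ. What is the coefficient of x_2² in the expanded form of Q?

The coefficient of x_2² is the diagonal entry A[2,2] = -3.

-3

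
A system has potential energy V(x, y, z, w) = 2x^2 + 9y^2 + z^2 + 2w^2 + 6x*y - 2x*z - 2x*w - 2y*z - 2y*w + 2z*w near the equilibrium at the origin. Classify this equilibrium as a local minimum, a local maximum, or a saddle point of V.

local minimum

The Hessian at the origin is H = [[4, 6, -2, -2], [6, 18, -2, -2], [-2, -2, 2, 2], [-2, -2, 2, 4]].
Row-reducing H symmetrically gives the diagonal entries 4, 9, 8/9, 2.
So there are 4 positive pivots.
H is positive definite, so the origin is a strict local minimum.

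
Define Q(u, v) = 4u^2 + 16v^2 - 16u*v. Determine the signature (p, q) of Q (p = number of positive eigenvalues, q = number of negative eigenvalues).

The symmetric matrix is A = [[4, -8], [-8, 16]].
Congruent diagonalization of A (simultaneous row and column reduction) yields pivots 4, 0.
Counting signs: 1 positive, 1 zero.

(1, 0)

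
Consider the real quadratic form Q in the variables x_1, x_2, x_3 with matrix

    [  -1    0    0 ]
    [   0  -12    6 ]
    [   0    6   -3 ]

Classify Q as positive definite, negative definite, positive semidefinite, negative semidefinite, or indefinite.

negative semidefinite

Congruent diagonalization of A (simultaneous row and column reduction) yields pivots -1, -12, 0.
Counting signs: 2 negative, 1 zero.
Hence Q is negative semidefinite.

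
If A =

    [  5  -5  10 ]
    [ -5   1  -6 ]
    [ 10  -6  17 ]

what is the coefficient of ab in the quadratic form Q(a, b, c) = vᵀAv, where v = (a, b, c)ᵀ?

-10

The coefficient of ab is A[1,2] + A[2,1] = 2·(-5) = -10.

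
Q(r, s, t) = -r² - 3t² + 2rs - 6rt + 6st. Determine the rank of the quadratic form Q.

3

The symmetric matrix is A = [[-1, 1, -3], [1, 0, 3], [-3, 3, -3]].
Applying the same elementary operations to the rows and columns of A produces a congruent diagonal matrix with entries -1, 1, 6.
Counting signs: 2 positive, 1 negative.
The rank is the number of nonzero pivots: 3.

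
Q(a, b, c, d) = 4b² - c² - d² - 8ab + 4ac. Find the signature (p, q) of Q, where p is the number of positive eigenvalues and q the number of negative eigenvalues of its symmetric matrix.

(1, 2)

The symmetric matrix is A = [[0, -4, 2, 0], [-4, 4, 0, 0], [2, 0, -1, 0], [0, 0, 0, -1]].
By Sylvester's law of inertia any congruent diagonalization of A has 1 positive, 2 negative and 1 zero entries.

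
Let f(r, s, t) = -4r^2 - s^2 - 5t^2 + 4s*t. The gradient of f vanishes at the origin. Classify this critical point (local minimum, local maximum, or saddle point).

The Hessian at the origin is H = [[-8, 0, 0], [0, -2, 4], [0, 4, -10]].
Congruent diagonalization of H (simultaneous row and column reduction) yields pivots -8, -2, -2.
Counting signs: 3 negative.
H is negative definite, so the origin is a strict local maximum.

local maximum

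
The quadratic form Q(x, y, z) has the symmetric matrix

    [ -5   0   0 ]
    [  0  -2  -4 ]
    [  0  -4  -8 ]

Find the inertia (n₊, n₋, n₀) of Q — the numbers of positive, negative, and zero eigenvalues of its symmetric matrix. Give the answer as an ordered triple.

Applying the same elementary operations to the rows and columns of A produces a congruent diagonal matrix with entries -5, -2, 0.
So there are 2 negative, 1 zero pivots.

(0, 2, 1)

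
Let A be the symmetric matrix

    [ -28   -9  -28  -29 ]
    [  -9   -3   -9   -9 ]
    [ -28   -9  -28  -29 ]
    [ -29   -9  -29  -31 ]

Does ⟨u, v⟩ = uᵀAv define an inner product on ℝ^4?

Row-reducing A symmetrically gives the diagonal entries -28, -3/28, 0, 0.
Counting signs: 2 negative, 2 zero.
Hence Q is negative semidefinite.
⟨·,·⟩ is an inner product exactly when A is positive definite.

no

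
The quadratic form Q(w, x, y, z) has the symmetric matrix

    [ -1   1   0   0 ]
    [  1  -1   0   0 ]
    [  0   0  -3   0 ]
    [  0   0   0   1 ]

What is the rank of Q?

Applying the same elementary operations to the rows and columns of A produces a congruent diagonal matrix with entries -1, 0, -3, 1.
Counting signs: 1 positive, 2 negative, 1 zero.
The rank is the number of nonzero pivots: 3.

3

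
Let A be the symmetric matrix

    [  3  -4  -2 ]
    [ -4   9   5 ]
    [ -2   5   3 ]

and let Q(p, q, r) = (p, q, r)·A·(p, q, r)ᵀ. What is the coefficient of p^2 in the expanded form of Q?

The coefficient of p^2 is the diagonal entry A[1,1] = 3.

3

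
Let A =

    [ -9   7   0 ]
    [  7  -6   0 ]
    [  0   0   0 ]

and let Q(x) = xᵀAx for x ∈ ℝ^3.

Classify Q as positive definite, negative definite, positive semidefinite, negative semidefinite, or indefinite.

Congruent diagonalization of A (simultaneous row and column reduction) yields pivots -9, -5/9, 0.
That gives 2 negative, 1 zero pivots.
Hence Q is negative semidefinite.

negative semidefinite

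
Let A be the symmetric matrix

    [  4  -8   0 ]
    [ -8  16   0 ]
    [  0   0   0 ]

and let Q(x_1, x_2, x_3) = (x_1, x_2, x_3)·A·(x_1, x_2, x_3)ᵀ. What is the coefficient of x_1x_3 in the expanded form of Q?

0

The coefficient of x_1x_3 is A[1,3] + A[3,1] = 2·0 = 0.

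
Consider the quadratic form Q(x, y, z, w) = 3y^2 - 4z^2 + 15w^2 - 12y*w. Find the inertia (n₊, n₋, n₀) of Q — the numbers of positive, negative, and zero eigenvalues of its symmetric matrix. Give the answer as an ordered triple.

(2, 1, 1)

The associated matrix is A = [[0, 0, 0, 0], [0, 3, 0, -6], [0, 0, -4, 0], [0, -6, 0, 15]].
Congruent diagonalization of A (simultaneous row and column reduction) yields pivots 0, 3, -4, 3.
That gives 2 positive, 1 negative, 1 zero pivots.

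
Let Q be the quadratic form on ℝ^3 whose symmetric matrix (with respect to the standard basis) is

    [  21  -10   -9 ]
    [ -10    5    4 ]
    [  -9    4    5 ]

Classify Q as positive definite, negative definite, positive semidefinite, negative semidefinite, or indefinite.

Leading principal minors: Δ_1 = 21, Δ_2 = 5, Δ_3 = 4.
All leading principal minors are positive, so by Sylvester's criterion Q is positive definite.

positive definite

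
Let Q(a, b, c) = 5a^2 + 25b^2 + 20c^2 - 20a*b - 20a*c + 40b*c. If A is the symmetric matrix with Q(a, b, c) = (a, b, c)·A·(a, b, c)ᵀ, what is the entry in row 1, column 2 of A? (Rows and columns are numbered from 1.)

The coefficient of a·b in Q is -20. For a symmetric A this equals A[1,2] + A[2,1] = 2·A[1,2].
So A[1,2] = -20/2 = -10.

-10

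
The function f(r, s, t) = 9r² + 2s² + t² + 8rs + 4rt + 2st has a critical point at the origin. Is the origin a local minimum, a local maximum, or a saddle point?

local minimum

The Hessian at the origin is H = [[18, 8, 4], [8, 4, 2], [4, 2, 2]].
Symmetric row and column elimination reduces H to a congruent diagonal form with pivots 18, 4/9, 1.
Counting signs: 3 positive.
H is positive definite, so the origin is a strict local minimum.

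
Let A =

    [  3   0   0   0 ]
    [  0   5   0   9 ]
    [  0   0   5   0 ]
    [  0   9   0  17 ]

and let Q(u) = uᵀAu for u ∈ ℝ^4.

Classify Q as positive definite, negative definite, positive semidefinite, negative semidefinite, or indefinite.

Congruent diagonalization of A (simultaneous row and column reduction) yields pivots 3, 5, 5, 4/5.
That gives 4 positive pivots.
Hence Q is positive definite.

positive definite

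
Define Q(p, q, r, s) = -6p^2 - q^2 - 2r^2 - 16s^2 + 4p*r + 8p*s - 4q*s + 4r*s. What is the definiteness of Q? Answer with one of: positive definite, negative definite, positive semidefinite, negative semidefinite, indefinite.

The symmetric matrix is A = [[-6, 0, 2, 4], [0, -1, 0, -2], [2, 0, -2, 2], [4, -2, 2, -16]].
Congruent diagonalization of A (simultaneous row and column reduction) yields pivots -6, -1, -4/3, -1.
Counting signs: 4 negative.
Hence Q is negative definite.

negative definite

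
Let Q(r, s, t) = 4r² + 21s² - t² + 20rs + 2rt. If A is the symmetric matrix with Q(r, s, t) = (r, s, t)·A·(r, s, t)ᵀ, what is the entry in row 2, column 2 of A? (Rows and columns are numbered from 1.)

21

The coefficient of s² in Q is 21, and that is exactly A[2,2].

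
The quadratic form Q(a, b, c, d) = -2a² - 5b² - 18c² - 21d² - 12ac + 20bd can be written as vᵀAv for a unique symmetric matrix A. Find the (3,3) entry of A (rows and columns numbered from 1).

-18

The coefficient of c² in Q is -18, and that is exactly A[3,3].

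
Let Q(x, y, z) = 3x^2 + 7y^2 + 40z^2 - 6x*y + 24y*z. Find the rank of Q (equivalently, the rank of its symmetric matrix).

3

Write A = [[3, -3, 0], [-3, 7, 12], [0, 12, 40]].
An LDLᵀ factorisation of A has diagonal entries 3, 4, 4.
So there are 3 positive pivots.
The rank is the number of nonzero pivots: 3.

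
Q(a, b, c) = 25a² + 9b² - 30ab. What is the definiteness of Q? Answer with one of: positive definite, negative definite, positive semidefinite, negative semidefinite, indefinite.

Write A = [[25, -15, 0], [-15, 9, 0], [0, 0, 0]].
Symmetric row and column elimination reduces A to a congruent diagonal form with pivots 25, 0, 0.
That gives 1 positive, 2 zero pivots.
Hence Q is positive semidefinite.

positive semidefinite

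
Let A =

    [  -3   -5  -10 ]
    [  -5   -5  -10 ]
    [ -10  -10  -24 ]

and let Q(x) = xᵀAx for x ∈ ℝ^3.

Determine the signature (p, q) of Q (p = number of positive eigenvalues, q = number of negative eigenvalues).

Row-reducing A symmetrically gives the diagonal entries -3, 10/3, -4.
So there are 1 positive, 2 negative pivots.

(1, 2)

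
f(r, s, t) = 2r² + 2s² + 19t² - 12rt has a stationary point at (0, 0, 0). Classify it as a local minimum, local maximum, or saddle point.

The Hessian at the origin is H = [[4, 0, -12], [0, 4, 0], [-12, 0, 38]].
Applying the same elementary operations to the rows and columns of H produces a congruent diagonal matrix with entries 4, 4, 2.
That gives 3 positive pivots.
H is positive definite, so the origin is a strict local minimum.

local minimum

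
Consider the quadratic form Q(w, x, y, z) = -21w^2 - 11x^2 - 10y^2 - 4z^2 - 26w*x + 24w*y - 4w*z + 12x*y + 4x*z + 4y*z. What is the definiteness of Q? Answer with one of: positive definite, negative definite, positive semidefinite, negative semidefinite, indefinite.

Write A = [[-21, -13, 12, -2], [-13, -11, 6, 2], [12, 6, -10, 2], [-2, 2, 2, -4]].
Congruent diagonalization of A (simultaneous row and column reduction) yields pivots -21, -62/21, -76/31, -1/19.
So there are 4 negative pivots.
Hence Q is negative definite.

negative definite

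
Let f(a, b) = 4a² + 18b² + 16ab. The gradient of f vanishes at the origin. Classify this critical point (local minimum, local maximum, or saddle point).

local minimum

The Hessian at the origin is H = [[8, 16], [16, 36]].
det H = 8·36 − (16)² = 32 > 0 and H[1,1] = 8 > 0, so H is positive definite.
Therefore the origin is a local minimum.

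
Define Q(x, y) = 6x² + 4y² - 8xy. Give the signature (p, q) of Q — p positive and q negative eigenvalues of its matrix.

(2, 0)

The symmetric matrix is A = [[6, -4], [-4, 4]].
Applying the same elementary operations to the rows and columns of A produces a congruent diagonal matrix with entries 6, 4/3.
So there are 2 positive pivots.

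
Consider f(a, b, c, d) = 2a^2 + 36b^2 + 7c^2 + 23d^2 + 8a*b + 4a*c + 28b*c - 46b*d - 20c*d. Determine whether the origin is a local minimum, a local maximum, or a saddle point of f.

local minimum

The Hessian at the origin is H = [[4, 8, 4, 0], [8, 72, 28, -46], [4, 28, 14, -20], [0, -46, -20, 46]].
Row-reducing H symmetrically gives the diagonal entries 4, 56, 20/7, 15/4.
So there are 4 positive pivots.
H is positive definite, so the origin is a strict local minimum.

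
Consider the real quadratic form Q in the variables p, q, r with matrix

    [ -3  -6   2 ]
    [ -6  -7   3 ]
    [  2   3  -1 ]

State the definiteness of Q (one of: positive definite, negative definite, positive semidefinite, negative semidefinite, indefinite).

indefinite

Congruent diagonalization of A (simultaneous row and column reduction) yields pivots -3, 5, 2/15.
So there are 2 positive, 1 negative pivots.
Hence Q is indefinite.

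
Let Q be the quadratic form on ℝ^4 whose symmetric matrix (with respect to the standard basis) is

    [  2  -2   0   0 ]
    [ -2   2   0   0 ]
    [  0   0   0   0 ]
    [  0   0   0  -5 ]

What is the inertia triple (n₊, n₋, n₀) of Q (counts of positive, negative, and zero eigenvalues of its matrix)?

Symmetric row and column elimination reduces A to a congruent diagonal form with pivots 2, 0, 0, -5.
So there are 1 positive, 1 negative, 2 zero pivots.

(1, 1, 2)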